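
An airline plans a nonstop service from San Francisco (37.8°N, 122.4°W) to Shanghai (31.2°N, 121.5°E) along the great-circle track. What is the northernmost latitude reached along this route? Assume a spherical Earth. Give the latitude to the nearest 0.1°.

The great circle lies in the plane with unit normal n̂ = (p₁ × p₂)/|p₁ × p₂|.
Here n̂_z ≈ -0.607; the vertex latitude is φ_max = arccos|n̂_z| ≈ 52.6°.
Check via Clairaut: cos φ_max = |cos φ₁| · sin C = cos(37.8°)·sin(50.2°) ≈ 0.607, again giving ≈ 52.6°.

≈ 52.6°N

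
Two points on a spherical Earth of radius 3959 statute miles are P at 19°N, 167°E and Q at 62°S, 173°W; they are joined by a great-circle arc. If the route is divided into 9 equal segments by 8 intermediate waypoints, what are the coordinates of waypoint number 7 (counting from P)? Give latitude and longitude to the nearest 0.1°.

From cos δ = sin φ₁ sin φ₂ + cos φ₁ cos φ₂ cos Δλ, the central angle is δ ≈ 1.441 rad (82.5°).
Interpolate at f = 7/9 with slerp weights a = sin((1−f)δ)/sin δ ≈ 0.317, b = sin(fδ)/sin δ ≈ 0.908.
p = a·p₁ + b·p₂ ≈ (-0.716, 0.016, -0.698); φ = arcsin(p_z) ≈ -44.30°, λ = atan2(p_y, p_x) ≈ 178.75°.

≈ 44.3°S, 178.8°E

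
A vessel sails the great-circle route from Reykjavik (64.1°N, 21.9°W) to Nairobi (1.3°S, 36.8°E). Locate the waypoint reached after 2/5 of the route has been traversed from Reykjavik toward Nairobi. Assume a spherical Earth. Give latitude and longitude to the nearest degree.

≈ 41°N, 15°E

Write both endpoints as unit vectors p₁, p₂ with components (cos φ cos λ, cos φ sin λ, sin φ).
The central angle between the endpoints is δ = arccos(p₁·p₂) ≈ 1.363 rad (78.1°).
Interpolate at f = 2/5 with slerp weights a = sin((1−f)δ)/sin δ ≈ 0.746, b = sin(fδ)/sin δ ≈ 0.530.
p = a·p₁ + b·p₂ ≈ (0.726, 0.196, 0.659); φ = arcsin(p_z) ≈ 41.20°, λ = atan2(p_y, p_x) ≈ 15.09°.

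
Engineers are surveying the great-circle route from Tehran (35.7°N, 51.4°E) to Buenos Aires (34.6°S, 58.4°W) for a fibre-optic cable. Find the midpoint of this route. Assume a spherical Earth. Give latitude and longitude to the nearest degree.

≈ (1°N, 4°W)

From cos δ = sin φ₁ sin φ₂ + cos φ₁ cos φ₂ cos Δλ, the central angle is δ ≈ 2.163 rad (123.9°).
Interpolate at f = 1/2 with slerp weights a = sin((1−f)δ)/sin δ ≈ 1.063, b = sin(fδ)/sin δ ≈ 1.063.
p = a·p₁ + b·p₂ ≈ (0.997, -0.071, 0.017); φ = arcsin(p_z) ≈ 0.96°, λ = atan2(p_y, p_x) ≈ -4.05°.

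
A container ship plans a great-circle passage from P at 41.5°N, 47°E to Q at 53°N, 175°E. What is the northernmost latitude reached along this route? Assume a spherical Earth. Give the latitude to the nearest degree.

The great circle lies in the plane with unit normal n̂ = (p₁ × p₂)/|p₁ × p₂|.
Here n̂_z ≈ +0.367; the vertex latitude is φ_max = arccos|n̂_z| ≈ 68.5°.
Check via Clairaut: cos φ_max = |cos φ₁| · sin C = cos(41.5°)·sin(29.3°) ≈ 0.367, again giving ≈ 68.5°.

≈ 68°N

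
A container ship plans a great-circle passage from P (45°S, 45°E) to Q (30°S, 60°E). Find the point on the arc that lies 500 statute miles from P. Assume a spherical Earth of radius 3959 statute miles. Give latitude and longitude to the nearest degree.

Convert each endpoint to a unit vector on the sphere (x = cos φ cos λ, y = cos φ sin λ, z = sin φ).
The central angle between the endpoints is δ = arccos(p₁·p₂) ≈ 0.333 rad (19.1°). The total great-circle distance is δ·R ≈ 0.333 × 3959 ≈ 1318 mi, so the target fraction is f = 500/1318 ≈ 0.379.
Interpolate at f ≈ 0.379 with slerp weights a = sin((1−f)δ)/sin δ ≈ 0.628, b = sin(fδ)/sin δ ≈ 0.385.
p = a·p₁ + b·p₂ ≈ (0.481, 0.603, -0.637); φ = arcsin(p_z) ≈ -39.54°, λ = atan2(p_y, p_x) ≈ 51.43°.

≈ (40°S, 51°E)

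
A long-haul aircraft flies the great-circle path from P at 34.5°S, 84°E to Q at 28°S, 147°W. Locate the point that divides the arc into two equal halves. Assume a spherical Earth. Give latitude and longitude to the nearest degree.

From cos δ = sin φ₁ sin φ₂ + cos φ₁ cos φ₂ cos Δλ, the central angle is δ ≈ 1.764 rad (101.1°).
Interpolate at f = 1/2 with slerp weights a = sin((1−f)δ)/sin δ ≈ 0.787, b = sin(fδ)/sin δ ≈ 0.787.
p = a·p₁ + b·p₂ ≈ (-0.515, 0.266, -0.815); φ = arcsin(p_z) ≈ -54.58°, λ = atan2(p_y, p_x) ≈ 152.63°.

≈ 55°S, 153°E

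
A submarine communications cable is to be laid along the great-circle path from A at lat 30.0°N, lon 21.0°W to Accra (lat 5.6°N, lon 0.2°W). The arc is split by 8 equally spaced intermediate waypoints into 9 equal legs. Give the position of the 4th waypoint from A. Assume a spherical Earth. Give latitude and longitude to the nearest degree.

Write both endpoints as unit vectors p₁, p₂ with components (cos φ cos λ, cos φ sin λ, sin φ).
The central angle between the endpoints is δ = arccos(p₁·p₂) ≈ 0.546 rad (31.3°).
Interpolate at f = 4/9 with slerp weights a = sin((1−f)δ)/sin δ ≈ 0.575, b = sin(fδ)/sin δ ≈ 0.463.
p = a·p₁ + b·p₂ ≈ (0.926, -0.180, 0.333); φ = arcsin(p_z) ≈ 19.44°, λ = atan2(p_y, p_x) ≈ -11.01°.

≈ lat 19°N, lon 11°W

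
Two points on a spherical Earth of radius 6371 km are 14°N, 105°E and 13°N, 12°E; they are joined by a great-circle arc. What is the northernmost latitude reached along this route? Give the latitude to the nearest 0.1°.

The great circle lies in the plane with unit normal n̂ = (p₁ × p₂)/|p₁ × p₂|.
Here n̂_z ≈ -0.944; the vertex latitude is φ_max = arccos|n̂_z| ≈ 19.2°.
Check via Clairaut: cos φ_max = |cos φ₁| · sin C = cos(14.0°)·sin(76.7°) ≈ 0.944, again giving ≈ 19.2°.

≈ 19.2°N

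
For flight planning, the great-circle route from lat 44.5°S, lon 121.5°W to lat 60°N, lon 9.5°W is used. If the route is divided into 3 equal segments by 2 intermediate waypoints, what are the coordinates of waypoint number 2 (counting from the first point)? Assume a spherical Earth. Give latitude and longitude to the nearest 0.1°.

≈ lat 32.6°N, lon 66.6°W

Convert each endpoint to a unit vector on the sphere (x = cos φ cos λ, y = cos φ sin λ, z = sin φ).
The central angle between the endpoints is δ = arccos(p₁·p₂) ≈ 2.405 rad (137.8°).
Interpolate at f = 2/3 with slerp weights a = sin((1−f)δ)/sin δ ≈ 1.069, b = sin(fδ)/sin δ ≈ 1.487.
p = a·p₁ + b·p₂ ≈ (0.335, -0.773, 0.539); φ = arcsin(p_z) ≈ 32.60°, λ = atan2(p_y, p_x) ≈ -66.57°.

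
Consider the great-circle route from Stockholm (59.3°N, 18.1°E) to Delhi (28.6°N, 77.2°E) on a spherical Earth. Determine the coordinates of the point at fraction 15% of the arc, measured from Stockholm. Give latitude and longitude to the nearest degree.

Write both endpoints as unit vectors p₁, p₂ with components (cos φ cos λ, cos φ sin λ, sin φ).
The central angle between the endpoints is δ = arccos(p₁·p₂) ≈ 0.874 rad (50.1°).
Interpolate at f = 0.15 with slerp weights a = sin((1−f)δ)/sin δ ≈ 0.882, b = sin(fδ)/sin δ ≈ 0.170.
p = a·p₁ + b·p₂ ≈ (0.461, 0.286, 0.840); φ = arcsin(p_z) ≈ 57.14°, λ = atan2(p_y, p_x) ≈ 31.79°.

≈ (57°N, 32°E)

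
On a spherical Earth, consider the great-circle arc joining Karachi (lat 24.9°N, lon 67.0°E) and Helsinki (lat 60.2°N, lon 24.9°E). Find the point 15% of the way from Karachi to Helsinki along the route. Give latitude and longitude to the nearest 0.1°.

Write both endpoints as unit vectors p₁, p₂ with components (cos φ cos λ, cos φ sin λ, sin φ).
The central angle between the endpoints is δ = arccos(p₁·p₂) ≈ 0.796 rad (45.6°).
Interpolate at f = 0.15 with slerp weights a = sin((1−f)δ)/sin δ ≈ 0.876, b = sin(fδ)/sin δ ≈ 0.167.
p = a·p₁ + b·p₂ ≈ (0.386, 0.766, 0.514); φ = arcsin(p_z) ≈ 30.90°, λ = atan2(p_y, p_x) ≈ 63.29°.

≈ lat 30.9°N, lon 63.3°E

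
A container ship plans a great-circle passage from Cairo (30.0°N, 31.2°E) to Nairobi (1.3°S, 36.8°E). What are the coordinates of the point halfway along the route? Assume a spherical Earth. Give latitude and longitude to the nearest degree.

Convert each endpoint to a unit vector on the sphere (x = cos φ cos λ, y = cos φ sin λ, z = sin φ).
The central angle between the endpoints is δ = arccos(p₁·p₂) ≈ 0.554 rad (31.8°).
Interpolate at f = 1/2 with slerp weights a = sin((1−f)δ)/sin δ ≈ 0.520, b = sin(fδ)/sin δ ≈ 0.520.
p = a·p₁ + b·p₂ ≈ (0.801, 0.545, 0.248); φ = arcsin(p_z) ≈ 14.37°, λ = atan2(p_y, p_x) ≈ 34.20°.

≈ 14°N, 34°E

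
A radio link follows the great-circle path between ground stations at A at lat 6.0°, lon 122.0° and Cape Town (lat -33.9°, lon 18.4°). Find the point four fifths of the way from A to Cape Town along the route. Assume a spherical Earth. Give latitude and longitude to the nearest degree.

≈ lat -32°, lon 43°

Convert each endpoint to a unit vector on the sphere (x = cos φ cos λ, y = cos φ sin λ, z = sin φ).
The central angle between the endpoints is δ = arccos(p₁·p₂) ≈ 1.826 rad (104.6°).
Interpolate at f = 4/5 with slerp weights a = sin((1−f)δ)/sin δ ≈ 0.369, b = sin(fδ)/sin δ ≈ 1.027.
p = a·p₁ + b·p₂ ≈ (0.614, 0.580, -0.534); φ = arcsin(p_z) ≈ -32.30°, λ = atan2(p_y, p_x) ≈ 43.37°.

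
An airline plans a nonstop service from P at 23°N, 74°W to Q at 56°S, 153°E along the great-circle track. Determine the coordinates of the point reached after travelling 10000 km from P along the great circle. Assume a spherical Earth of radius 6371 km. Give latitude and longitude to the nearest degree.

≈ 50°S, 134°W

Write both endpoints as unit vectors p₁, p₂ with components (cos φ cos λ, cos φ sin λ, sin φ).
The central angle between the endpoints is δ = arccos(p₁·p₂) ≈ 2.312 rad (132.5°). The total great-circle distance is δ·R ≈ 2.312 × 6371 ≈ 14728 km, so the target fraction is f = 10000/14728 ≈ 0.679.
Interpolate at f ≈ 0.679 with slerp weights a = sin((1−f)δ)/sin δ ≈ 0.916, b = sin(fδ)/sin δ ≈ 1.355.
p = a·p₁ + b·p₂ ≈ (-0.443, -0.466, -0.766); φ = arcsin(p_z) ≈ -49.97°, λ = atan2(p_y, p_x) ≈ -133.51°.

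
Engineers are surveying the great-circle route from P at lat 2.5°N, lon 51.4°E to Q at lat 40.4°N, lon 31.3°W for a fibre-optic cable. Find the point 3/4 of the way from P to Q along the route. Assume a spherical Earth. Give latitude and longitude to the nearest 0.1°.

≈ lat 36.4°N, lon 5.3°W

The haversine formula gives a central angle δ ≈ 1.446 rad (82.8°) between the endpoints.
Interpolate at f = 3/4 with slerp weights a = sin((1−f)δ)/sin δ ≈ 0.356, b = sin(fδ)/sin δ ≈ 0.891.
p = a·p₁ + b·p₂ ≈ (0.802, -0.074, 0.593); φ = arcsin(p_z) ≈ 36.37°, λ = atan2(p_y, p_x) ≈ -5.29°.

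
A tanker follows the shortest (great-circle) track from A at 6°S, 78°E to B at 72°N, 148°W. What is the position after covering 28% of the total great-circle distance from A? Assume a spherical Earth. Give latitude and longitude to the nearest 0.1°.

From cos δ = sin φ₁ sin φ₂ + cos φ₁ cos φ₂ cos Δλ, the central angle is δ ≈ 1.889 rad (108.2°).
Interpolate at f = 0.28 with slerp weights a = sin((1−f)δ)/sin δ ≈ 1.030, b = sin(fδ)/sin δ ≈ 0.531.
p = a·p₁ + b·p₂ ≈ (0.074, 0.915, 0.398); φ = arcsin(p_z) ≈ 23.43°, λ = atan2(p_y, p_x) ≈ 85.40°.

≈ 23.4°N, 85.4°E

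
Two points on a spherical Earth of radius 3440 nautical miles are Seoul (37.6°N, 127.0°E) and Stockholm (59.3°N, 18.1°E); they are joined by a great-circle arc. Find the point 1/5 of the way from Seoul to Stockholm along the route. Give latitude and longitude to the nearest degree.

Convert each endpoint to a unit vector on the sphere (x = cos φ cos λ, y = cos φ sin λ, z = sin φ).
The central angle between the endpoints is δ = arccos(p₁·p₂) ≈ 1.166 rad (66.8°).
Interpolate at f = 1/5 with slerp weights a = sin((1−f)δ)/sin δ ≈ 0.874, b = sin(fδ)/sin δ ≈ 0.251.
p = a·p₁ + b·p₂ ≈ (-0.295, 0.593, 0.749); φ = arcsin(p_z) ≈ 48.54°, λ = atan2(p_y, p_x) ≈ 116.43°.

≈ (49°N, 116°E)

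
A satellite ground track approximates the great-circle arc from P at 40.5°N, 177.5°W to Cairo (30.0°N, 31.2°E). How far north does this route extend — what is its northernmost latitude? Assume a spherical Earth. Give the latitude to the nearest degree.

The great circle lies in the plane with unit normal n̂ = (p₁ × p₂)/|p₁ × p₂|.
Here n̂_z ≈ -0.327; the vertex latitude is φ_max = arccos|n̂_z| ≈ 70.9°.
Check via Clairaut: cos φ_max = |cos φ₁| · sin C = cos(40.5°)·sin(25.5°) ≈ 0.327, again giving ≈ 70.9°.

≈ 71°N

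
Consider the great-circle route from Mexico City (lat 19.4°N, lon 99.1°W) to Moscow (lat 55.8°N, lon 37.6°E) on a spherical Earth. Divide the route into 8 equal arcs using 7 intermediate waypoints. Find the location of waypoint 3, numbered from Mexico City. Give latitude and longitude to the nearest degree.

Convert each endpoint to a unit vector on the sphere (x = cos φ cos λ, y = cos φ sin λ, z = sin φ).
The central angle between the endpoints is δ = arccos(p₁·p₂) ≈ 1.682 rad (96.4°).
Interpolate at f = 3/8 with slerp weights a = sin((1−f)δ)/sin δ ≈ 0.873, b = sin(fδ)/sin δ ≈ 0.593.
p = a·p₁ + b·p₂ ≈ (0.134, -0.610, 0.781); φ = arcsin(p_z) ≈ 51.35°, λ = atan2(p_y, p_x) ≈ -77.61°.

≈ lat 51°N, lon 78°W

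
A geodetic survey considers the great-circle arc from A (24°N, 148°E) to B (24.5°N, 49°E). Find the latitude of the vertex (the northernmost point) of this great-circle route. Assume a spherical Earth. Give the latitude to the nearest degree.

≈ 35°N

The great circle lies in the plane with unit normal n̂ = (p₁ × p₂)/|p₁ × p₂|.
Here n̂_z ≈ -0.822; the vertex latitude is φ_max = arccos|n̂_z| ≈ 34.7°.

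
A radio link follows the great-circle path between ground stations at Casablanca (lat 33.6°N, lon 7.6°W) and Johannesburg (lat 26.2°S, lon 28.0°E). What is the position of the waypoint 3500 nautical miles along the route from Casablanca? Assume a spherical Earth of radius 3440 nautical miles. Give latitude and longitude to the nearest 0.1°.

≈ lat 17.2°S, lon 22.4°E

Write both endpoints as unit vectors p₁, p₂ with components (cos φ cos λ, cos φ sin λ, sin φ).
The central angle between the endpoints is δ = arccos(p₁·p₂) ≈ 1.199 rad (68.7°). The total great-circle distance is δ·R ≈ 1.199 × 3440 ≈ 4124 nmi, so the target fraction is f = 3500/4124 ≈ 0.849.
Interpolate at f ≈ 0.849 with slerp weights a = sin((1−f)δ)/sin δ ≈ 0.194, b = sin(fδ)/sin δ ≈ 0.913.
p = a·p₁ + b·p₂ ≈ (0.883, 0.363, -0.296); φ = arcsin(p_z) ≈ -17.21°, λ = atan2(p_y, p_x) ≈ 22.36°.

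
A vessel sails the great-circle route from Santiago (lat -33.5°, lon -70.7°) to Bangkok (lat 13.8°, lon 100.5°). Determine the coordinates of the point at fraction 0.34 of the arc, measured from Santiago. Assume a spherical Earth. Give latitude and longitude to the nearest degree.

≈ lat -70°, lon 5°

The haversine formula gives a central angle δ ≈ 2.771 rad (158.7°) between the endpoints.
Interpolate at f = 0.34 with slerp weights a = sin((1−f)δ)/sin δ ≈ 2.667, b = sin(fδ)/sin δ ≈ 2.230.
p = a·p₁ + b·p₂ ≈ (0.340, 0.031, -0.940); φ = arcsin(p_z) ≈ -70.02°, λ = atan2(p_y, p_x) ≈ 5.19°.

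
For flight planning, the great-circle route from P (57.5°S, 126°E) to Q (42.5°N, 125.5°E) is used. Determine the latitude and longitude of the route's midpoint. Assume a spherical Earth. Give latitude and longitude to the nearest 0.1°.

Write both endpoints as unit vectors p₁, p₂ with components (cos φ cos λ, cos φ sin λ, sin φ).
The central angle between the endpoints is δ = arccos(p₁·p₂) ≈ 1.745 rad (100.0°).
Interpolate at f = 1/2 with slerp weights a = sin((1−f)δ)/sin δ ≈ 0.778, b = sin(fδ)/sin δ ≈ 0.778.
p = a·p₁ + b·p₂ ≈ (-0.579, 0.805, -0.131); φ = arcsin(p_z) ≈ -7.50°, λ = atan2(p_y, p_x) ≈ 125.71°.

≈ (7.5°S, 125.7°E)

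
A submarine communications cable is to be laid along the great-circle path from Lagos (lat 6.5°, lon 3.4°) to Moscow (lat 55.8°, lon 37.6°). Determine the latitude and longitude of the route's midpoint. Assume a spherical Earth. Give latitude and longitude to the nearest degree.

The haversine formula gives a central angle δ ≈ 0.982 rad (56.3°) between the endpoints.
Interpolate at f = 1/2 with slerp weights a = sin((1−f)δ)/sin δ ≈ 0.567, b = sin(fδ)/sin δ ≈ 0.567.
p = a·p₁ + b·p₂ ≈ (0.815, 0.228, 0.533); φ = arcsin(p_z) ≈ 32.21°, λ = atan2(p_y, p_x) ≈ 15.62°.

≈ lat 32°, lon 16°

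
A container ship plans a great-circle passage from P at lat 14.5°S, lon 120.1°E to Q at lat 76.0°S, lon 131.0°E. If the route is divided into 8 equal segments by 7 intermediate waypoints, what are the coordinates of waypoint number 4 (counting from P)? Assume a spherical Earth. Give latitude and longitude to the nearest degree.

Convert each endpoint to a unit vector on the sphere (x = cos φ cos λ, y = cos φ sin λ, z = sin φ).
The central angle between the endpoints is δ = arccos(p₁·p₂) ≈ 1.078 rad (61.8°).
Interpolate at f = 4/8 with slerp weights a = sin((1−f)δ)/sin δ ≈ 0.583, b = sin(fδ)/sin δ ≈ 0.583.
p = a·p₁ + b·p₂ ≈ (-0.375, 0.594, -0.711); φ = arcsin(p_z) ≈ -45.33°, λ = atan2(p_y, p_x) ≈ 122.27°.

≈ lat 45°S, lon 122°E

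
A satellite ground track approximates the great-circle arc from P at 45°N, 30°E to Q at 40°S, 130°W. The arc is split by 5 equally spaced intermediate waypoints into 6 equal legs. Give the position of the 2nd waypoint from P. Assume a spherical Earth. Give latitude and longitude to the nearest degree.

≈ 32°N, 40°W

Convert each endpoint to a unit vector on the sphere (x = cos φ cos λ, y = cos φ sin λ, z = sin φ).
The central angle between the endpoints is δ = arccos(p₁·p₂) ≈ 2.871 rad (164.5°).
Interpolate at f = 2/6 with slerp weights a = sin((1−f)δ)/sin δ ≈ 3.519, b = sin(fδ)/sin δ ≈ 3.054.
p = a·p₁ + b·p₂ ≈ (0.651, -0.548, 0.525); φ = arcsin(p_z) ≈ 31.67°, λ = atan2(p_y, p_x) ≈ -40.10°.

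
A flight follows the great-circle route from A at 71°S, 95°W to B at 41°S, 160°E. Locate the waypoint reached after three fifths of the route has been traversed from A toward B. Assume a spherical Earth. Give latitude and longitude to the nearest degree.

Convert each endpoint to a unit vector on the sphere (x = cos φ cos λ, y = cos φ sin λ, z = sin φ).
The central angle between the endpoints is δ = arccos(p₁·p₂) ≈ 0.980 rad (56.2°).
Interpolate at f = 3/5 with slerp weights a = sin((1−f)δ)/sin δ ≈ 0.460, b = sin(fδ)/sin δ ≈ 0.668.
p = a·p₁ + b·p₂ ≈ (-0.487, 0.023, -0.873); φ = arcsin(p_z) ≈ -60.84°, λ = atan2(p_y, p_x) ≈ 177.27°.

≈ 61°S, 177°E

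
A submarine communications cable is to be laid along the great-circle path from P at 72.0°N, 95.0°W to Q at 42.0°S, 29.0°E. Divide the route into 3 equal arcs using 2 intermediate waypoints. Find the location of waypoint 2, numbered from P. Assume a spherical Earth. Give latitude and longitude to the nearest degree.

Convert each endpoint to a unit vector on the sphere (x = cos φ cos λ, y = cos φ sin λ, z = sin φ).
The central angle between the endpoints is δ = arccos(p₁·p₂) ≈ 2.442 rad (139.9°).
Interpolate at f = 2/3 with slerp weights a = sin((1−f)δ)/sin δ ≈ 1.128, b = sin(fδ)/sin δ ≈ 1.550.
p = a·p₁ + b·p₂ ≈ (0.977, 0.211, 0.036); φ = arcsin(p_z) ≈ 2.07°, λ = atan2(p_y, p_x) ≈ 12.19°.

≈ 2°N, 12°E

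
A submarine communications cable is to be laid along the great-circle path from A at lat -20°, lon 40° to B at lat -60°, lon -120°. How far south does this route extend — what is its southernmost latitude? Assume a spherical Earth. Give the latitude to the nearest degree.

The great circle lies in the plane with unit normal n̂ = (p₁ × p₂)/|p₁ × p₂|.
Here n̂_z ≈ -0.162; the vertex latitude is φ_max = arccos|n̂_z| ≈ 80.7°.
Check via Clairaut: cos φ_max = |cos φ₁| · sin C = cos(20.0°)·sin(170.0°) ≈ 0.162, again giving ≈ 80.7°.

≈ -81°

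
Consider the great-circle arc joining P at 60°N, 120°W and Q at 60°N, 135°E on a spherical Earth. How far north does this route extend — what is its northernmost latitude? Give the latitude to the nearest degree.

≈ 71°N

The great circle lies in the plane with unit normal n̂ = (p₁ × p₂)/|p₁ × p₂|.
Here n̂_z ≈ -0.332; the vertex latitude is φ_max = arccos|n̂_z| ≈ 70.6°.
Check via Clairaut: cos φ_max = |cos φ₁| · sin C = cos(60.0°)·sin(41.5°) ≈ 0.332, again giving ≈ 70.6°.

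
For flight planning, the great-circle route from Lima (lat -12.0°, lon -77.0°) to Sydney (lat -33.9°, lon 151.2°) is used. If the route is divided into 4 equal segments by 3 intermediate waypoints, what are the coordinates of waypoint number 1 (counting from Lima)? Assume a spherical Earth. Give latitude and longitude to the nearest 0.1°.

The haversine formula gives a central angle δ ≈ 2.010 rad (115.2°) between the endpoints.
Interpolate at f = 1/4 with slerp weights a = sin((1−f)δ)/sin δ ≈ 1.103, b = sin(fδ)/sin δ ≈ 0.532.
p = a·p₁ + b·p₂ ≈ (-0.144, -0.838, -0.526); φ = arcsin(p_z) ≈ -31.74°, λ = atan2(p_y, p_x) ≈ -99.78°.

≈ lat -31.7°, lon -99.8°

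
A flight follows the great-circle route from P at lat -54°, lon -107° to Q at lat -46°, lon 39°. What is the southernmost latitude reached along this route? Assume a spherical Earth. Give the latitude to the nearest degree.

≈ -76°

The great circle lies in the plane with unit normal n̂ = (p₁ × p₂)/|p₁ × p₂|.
Here n̂_z ≈ +0.235; the vertex latitude is φ_max = arccos|n̂_z| ≈ 76.4°.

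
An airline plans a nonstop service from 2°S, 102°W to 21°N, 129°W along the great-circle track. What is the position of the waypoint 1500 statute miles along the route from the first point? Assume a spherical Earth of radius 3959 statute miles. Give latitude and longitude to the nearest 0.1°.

≈ 12.5°N, 118.2°W

The haversine formula gives a central angle δ ≈ 0.611 rad (35.0°) between the endpoints. The total great-circle distance is δ·R ≈ 0.611 × 3959 ≈ 2421 mi, so the target fraction is f = 1500/2421 ≈ 0.620.
Interpolate at f ≈ 0.620 with slerp weights a = sin((1−f)δ)/sin δ ≈ 0.401, b = sin(fδ)/sin δ ≈ 0.644.
p = a·p₁ + b·p₂ ≈ (-0.462, -0.860, 0.217); φ = arcsin(p_z) ≈ 12.53°, λ = atan2(p_y, p_x) ≈ -118.25°.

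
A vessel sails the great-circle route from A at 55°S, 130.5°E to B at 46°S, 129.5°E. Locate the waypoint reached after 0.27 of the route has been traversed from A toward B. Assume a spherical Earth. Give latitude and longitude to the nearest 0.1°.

≈ 52.6°S, 130.2°E

Write both endpoints as unit vectors p₁, p₂ with components (cos φ cos λ, cos φ sin λ, sin φ).
The central angle between the endpoints is δ = arccos(p₁·p₂) ≈ 0.157 rad (9.0°).
Interpolate at f = 0.27 with slerp weights a = sin((1−f)δ)/sin δ ≈ 0.731, b = sin(fδ)/sin δ ≈ 0.271.
p = a·p₁ + b·p₂ ≈ (-0.392, 0.464, -0.794); φ = arcsin(p_z) ≈ -52.57°, λ = atan2(p_y, p_x) ≈ 130.19°.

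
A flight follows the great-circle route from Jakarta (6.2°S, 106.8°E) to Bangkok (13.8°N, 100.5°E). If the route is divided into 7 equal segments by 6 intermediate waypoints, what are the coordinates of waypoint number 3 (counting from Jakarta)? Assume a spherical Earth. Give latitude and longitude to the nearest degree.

≈ 2°N, 104°E

Write both endpoints as unit vectors p₁, p₂ with components (cos φ cos λ, cos φ sin λ, sin φ).
The central angle between the endpoints is δ = arccos(p₁·p₂) ≈ 0.366 rad (21.0°).
Interpolate at f = 3/7 with slerp weights a = sin((1−f)δ)/sin δ ≈ 0.580, b = sin(fδ)/sin δ ≈ 0.436.
p = a·p₁ + b·p₂ ≈ (-0.244, 0.969, 0.041); φ = arcsin(p_z) ≈ 2.38°, λ = atan2(p_y, p_x) ≈ 104.13°.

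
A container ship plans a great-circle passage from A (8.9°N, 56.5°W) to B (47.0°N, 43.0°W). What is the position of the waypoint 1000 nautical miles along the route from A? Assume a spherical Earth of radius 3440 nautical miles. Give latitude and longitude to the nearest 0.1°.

≈ (25.0°N, 52.0°W)

Convert each endpoint to a unit vector on the sphere (x = cos φ cos λ, y = cos φ sin λ, z = sin φ).
The central angle between the endpoints is δ = arccos(p₁·p₂) ≈ 0.695 rad (39.8°). The total great-circle distance is δ·R ≈ 0.695 × 3440 ≈ 2389 nmi, so the target fraction is f = 1000/2389 ≈ 0.419.
Interpolate at f ≈ 0.419 with slerp weights a = sin((1−f)δ)/sin δ ≈ 0.614, b = sin(fδ)/sin δ ≈ 0.448.
p = a·p₁ + b·p₂ ≈ (0.558, -0.714, 0.422); φ = arcsin(p_z) ≈ 24.99°, λ = atan2(p_y, p_x) ≈ -51.99°.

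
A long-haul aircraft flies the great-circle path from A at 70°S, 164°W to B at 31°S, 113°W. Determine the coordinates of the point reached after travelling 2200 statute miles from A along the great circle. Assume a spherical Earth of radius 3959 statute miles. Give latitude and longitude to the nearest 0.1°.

≈ 45.9°S, 121.2°W

The haversine formula gives a central angle δ ≈ 0.839 rad (48.1°) between the endpoints. The total great-circle distance is δ·R ≈ 0.839 × 3959 ≈ 3320 mi, so the target fraction is f = 2200/3320 ≈ 0.663.
Interpolate at f ≈ 0.663 with slerp weights a = sin((1−f)δ)/sin δ ≈ 0.375, b = sin(fδ)/sin δ ≈ 0.709.
p = a·p₁ + b·p₂ ≈ (-0.361, -0.595, -0.718); φ = arcsin(p_z) ≈ -45.89°, λ = atan2(p_y, p_x) ≈ -121.24°.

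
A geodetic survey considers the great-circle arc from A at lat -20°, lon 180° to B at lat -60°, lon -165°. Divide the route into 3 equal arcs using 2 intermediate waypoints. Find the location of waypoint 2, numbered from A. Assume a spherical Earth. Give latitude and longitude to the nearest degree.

Write both endpoints as unit vectors p₁, p₂ with components (cos φ cos λ, cos φ sin λ, sin φ).
The central angle between the endpoints is δ = arccos(p₁·p₂) ≈ 0.723 rad (41.4°).
Interpolate at f = 2/3 with slerp weights a = sin((1−f)δ)/sin δ ≈ 0.361, b = sin(fδ)/sin δ ≈ 0.701.
p = a·p₁ + b·p₂ ≈ (-0.677, -0.091, -0.730); φ = arcsin(p_z) ≈ -46.89°, λ = atan2(p_y, p_x) ≈ -172.38°.

≈ lat -47°, lon -172°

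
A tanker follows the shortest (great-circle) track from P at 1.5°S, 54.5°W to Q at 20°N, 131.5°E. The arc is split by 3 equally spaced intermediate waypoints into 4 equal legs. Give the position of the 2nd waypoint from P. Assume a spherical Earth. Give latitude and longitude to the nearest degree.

From cos δ = sin φ₁ sin φ₂ + cos φ₁ cos φ₂ cos Δλ, the central angle is δ ≈ 2.803 rad (160.6°).
Interpolate at f = 2/4 with slerp weights a = sin((1−f)δ)/sin δ ≈ 2.966, b = sin(fδ)/sin δ ≈ 2.966.
p = a·p₁ + b·p₂ ≈ (-0.125, -0.326, 0.937); φ = arcsin(p_z) ≈ 69.54°, λ = atan2(p_y, p_x) ≈ -110.96°.

≈ 70°N, 111°W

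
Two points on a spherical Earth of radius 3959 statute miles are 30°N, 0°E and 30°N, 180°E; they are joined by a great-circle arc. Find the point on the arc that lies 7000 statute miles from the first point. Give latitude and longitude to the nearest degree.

≈ 49°N, 180°E

Write both endpoints as unit vectors p₁, p₂ with components (cos φ cos λ, cos φ sin λ, sin φ).
The central angle between the endpoints is δ = arccos(p₁·p₂) ≈ 2.094 rad (120.0°). The total great-circle distance is δ·R ≈ 2.094 × 3959 ≈ 8292 mi, so the target fraction is f = 7000/8292 ≈ 0.844.
Interpolate at f ≈ 0.844 with slerp weights a = sin((1−f)δ)/sin δ ≈ 0.370, b = sin(fδ)/sin δ ≈ 1.132.
p = a·p₁ + b·p₂ ≈ (-0.660, 0.000, 0.751); φ = arcsin(p_z) ≈ 48.69°, λ = atan2(p_y, p_x) ≈ 180.00°.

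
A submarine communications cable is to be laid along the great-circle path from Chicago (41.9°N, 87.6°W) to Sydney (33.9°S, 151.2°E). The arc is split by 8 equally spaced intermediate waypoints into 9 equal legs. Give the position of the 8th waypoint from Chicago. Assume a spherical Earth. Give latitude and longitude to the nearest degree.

≈ (26°S, 166°E)

Convert each endpoint to a unit vector on the sphere (x = cos φ cos λ, y = cos φ sin λ, z = sin φ).
The central angle between the endpoints is δ = arccos(p₁·p₂) ≈ 2.336 rad (133.8°).
Interpolate at f = 8/9 with slerp weights a = sin((1−f)δ)/sin δ ≈ 0.356, b = sin(fδ)/sin δ ≈ 1.213.
p = a·p₁ + b·p₂ ≈ (-0.871, 0.220, -0.439); φ = arcsin(p_z) ≈ -26.03°, λ = atan2(p_y, p_x) ≈ 165.80°.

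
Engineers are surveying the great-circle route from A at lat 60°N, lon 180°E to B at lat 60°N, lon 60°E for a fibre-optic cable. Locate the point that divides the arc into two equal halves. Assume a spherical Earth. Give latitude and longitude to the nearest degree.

Write both endpoints as unit vectors p₁, p₂ with components (cos φ cos λ, cos φ sin λ, sin φ).
The central angle between the endpoints is δ = arccos(p₁·p₂) ≈ 0.896 rad (51.3°).
Interpolate at f = 1/2 with slerp weights a = sin((1−f)δ)/sin δ ≈ 0.555, b = sin(fδ)/sin δ ≈ 0.555.
p = a·p₁ + b·p₂ ≈ (-0.139, 0.240, 0.961); φ = arcsin(p_z) ≈ 73.90°, λ = atan2(p_y, p_x) ≈ 120.00°.

≈ lat 74°N, lon 120°E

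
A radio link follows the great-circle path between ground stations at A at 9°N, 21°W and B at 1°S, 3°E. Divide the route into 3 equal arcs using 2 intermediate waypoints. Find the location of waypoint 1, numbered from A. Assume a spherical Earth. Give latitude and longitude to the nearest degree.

Write both endpoints as unit vectors p₁, p₂ with components (cos φ cos λ, cos φ sin λ, sin φ).
The central angle between the endpoints is δ = arccos(p₁·p₂) ≈ 0.452 rad (25.9°).
Interpolate at f = 1/3 with slerp weights a = sin((1−f)δ)/sin δ ≈ 0.680, b = sin(fδ)/sin δ ≈ 0.344.
p = a·p₁ + b·p₂ ≈ (0.970, -0.223, 0.100); φ = arcsin(p_z) ≈ 5.76°, λ = atan2(p_y, p_x) ≈ -12.92°.

≈ 6°N, 13°W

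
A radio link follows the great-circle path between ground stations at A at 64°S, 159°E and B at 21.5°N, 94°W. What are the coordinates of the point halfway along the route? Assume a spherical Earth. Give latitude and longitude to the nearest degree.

The haversine formula gives a central angle δ ≈ 2.036 rad (116.7°) between the endpoints.
Interpolate at f = 1/2 with slerp weights a = sin((1−f)δ)/sin δ ≈ 0.952, b = sin(fδ)/sin δ ≈ 0.952.
p = a·p₁ + b·p₂ ≈ (-0.452, -0.734, -0.507); φ = arcsin(p_z) ≈ -30.46°, λ = atan2(p_y, p_x) ≈ -121.59°.

≈ 30°S, 122°W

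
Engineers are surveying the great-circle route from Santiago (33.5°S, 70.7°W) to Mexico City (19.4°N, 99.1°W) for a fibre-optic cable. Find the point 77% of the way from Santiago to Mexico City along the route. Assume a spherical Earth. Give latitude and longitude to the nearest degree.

From cos δ = sin φ₁ sin φ₂ + cos φ₁ cos φ₂ cos Δλ, the central angle is δ ≈ 1.037 rad (59.4°).
Interpolate at f = 0.77 with slerp weights a = sin((1−f)δ)/sin δ ≈ 0.274, b = sin(fδ)/sin δ ≈ 0.832.
p = a·p₁ + b·p₂ ≈ (-0.048, -0.991, 0.125); φ = arcsin(p_z) ≈ 7.18°, λ = atan2(p_y, p_x) ≈ -92.80°.

≈ 7°N, 93°W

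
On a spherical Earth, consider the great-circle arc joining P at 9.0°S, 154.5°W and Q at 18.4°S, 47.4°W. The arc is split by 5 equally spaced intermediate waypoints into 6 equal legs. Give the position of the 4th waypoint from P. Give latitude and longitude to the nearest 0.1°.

Write both endpoints as unit vectors p₁, p₂ with components (cos φ cos λ, cos φ sin λ, sin φ).
The central angle between the endpoints is δ = arccos(p₁·p₂) ≈ 1.799 rad (103.1°).
Interpolate at f = 4/6 with slerp weights a = sin((1−f)δ)/sin δ ≈ 0.579, b = sin(fδ)/sin δ ≈ 0.957.
p = a·p₁ + b·p₂ ≈ (0.098, -0.914, -0.393); φ = arcsin(p_z) ≈ -23.12°, λ = atan2(p_y, p_x) ≈ -83.89°.

≈ 23.1°S, 83.9°W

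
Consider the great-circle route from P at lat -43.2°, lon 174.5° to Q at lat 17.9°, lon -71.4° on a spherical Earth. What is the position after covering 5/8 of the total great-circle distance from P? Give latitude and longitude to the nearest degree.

≈ lat -12°, lon -105°

Write both endpoints as unit vectors p₁, p₂ with components (cos φ cos λ, cos φ sin λ, sin φ).
The central angle between the endpoints is δ = arccos(p₁·p₂) ≈ 2.087 rad (119.6°).
Interpolate at f = 5/8 with slerp weights a = sin((1−f)δ)/sin δ ≈ 0.811, b = sin(fδ)/sin δ ≈ 1.109.
p = a·p₁ + b·p₂ ≈ (-0.252, -0.944, -0.214); φ = arcsin(p_z) ≈ -12.36°, λ = atan2(p_y, p_x) ≈ -104.93°.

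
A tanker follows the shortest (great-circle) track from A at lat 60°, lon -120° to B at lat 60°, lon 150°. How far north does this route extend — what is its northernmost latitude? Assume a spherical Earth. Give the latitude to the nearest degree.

≈ 68°

The great circle lies in the plane with unit normal n̂ = (p₁ × p₂)/|p₁ × p₂|.
Here n̂_z ≈ -0.378; the vertex latitude is φ_max = arccos|n̂_z| ≈ 67.8°.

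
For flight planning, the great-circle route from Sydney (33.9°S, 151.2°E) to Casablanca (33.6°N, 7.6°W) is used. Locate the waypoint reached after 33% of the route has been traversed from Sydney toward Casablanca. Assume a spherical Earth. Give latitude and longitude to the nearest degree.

≈ 16°S, 95°E

Convert each endpoint to a unit vector on the sphere (x = cos φ cos λ, y = cos φ sin λ, z = sin φ).
The central angle between the endpoints is δ = arccos(p₁·p₂) ≈ 2.834 rad (162.4°).
Interpolate at f = 0.33 with slerp weights a = sin((1−f)δ)/sin δ ≈ 3.131, b = sin(fδ)/sin δ ≈ 2.662.
p = a·p₁ + b·p₂ ≈ (-0.080, 0.959, -0.273); φ = arcsin(p_z) ≈ -15.85°, λ = atan2(p_y, p_x) ≈ 94.74°.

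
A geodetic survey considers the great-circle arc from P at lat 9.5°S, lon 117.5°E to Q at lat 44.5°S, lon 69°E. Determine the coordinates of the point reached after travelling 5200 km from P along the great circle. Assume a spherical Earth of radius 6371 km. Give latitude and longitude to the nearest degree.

≈ lat 41°S, lon 78°E

From cos δ = sin φ₁ sin φ₂ + cos φ₁ cos φ₂ cos Δλ, the central angle is δ ≈ 0.950 rad (54.4°). The total great-circle distance is δ·R ≈ 0.950 × 6371 ≈ 6051 km, so the target fraction is f = 5200/6051 ≈ 0.859.
Interpolate at f ≈ 0.859 with slerp weights a = sin((1−f)δ)/sin δ ≈ 0.164, b = sin(fδ)/sin δ ≈ 0.896.
p = a·p₁ + b·p₂ ≈ (0.154, 0.740, -0.655); φ = arcsin(p_z) ≈ -40.91°, λ = atan2(p_y, p_x) ≈ 78.21°.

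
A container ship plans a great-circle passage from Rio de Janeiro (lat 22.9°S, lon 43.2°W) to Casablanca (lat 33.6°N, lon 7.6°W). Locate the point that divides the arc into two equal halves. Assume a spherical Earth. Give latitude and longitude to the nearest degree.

≈ lat 6°N, lon 26°W

From cos δ = sin φ₁ sin φ₂ + cos φ₁ cos φ₂ cos Δλ, the central angle is δ ≈ 1.150 rad (65.9°).
Interpolate at f = 1/2 with slerp weights a = sin((1−f)δ)/sin δ ≈ 0.596, b = sin(fδ)/sin δ ≈ 0.596.
p = a·p₁ + b·p₂ ≈ (0.892, -0.441, 0.098); φ = arcsin(p_z) ≈ 5.62°, λ = atan2(p_y, p_x) ≈ -26.33°.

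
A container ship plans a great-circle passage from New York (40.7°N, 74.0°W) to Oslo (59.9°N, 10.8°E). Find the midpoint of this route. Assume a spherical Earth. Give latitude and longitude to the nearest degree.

Write both endpoints as unit vectors p₁, p₂ with components (cos φ cos λ, cos φ sin λ, sin φ).
The central angle between the endpoints is δ = arccos(p₁·p₂) ≈ 0.929 rad (53.2°).
Interpolate at f = 1/2 with slerp weights a = sin((1−f)δ)/sin δ ≈ 0.559, b = sin(fδ)/sin δ ≈ 0.559.
p = a·p₁ + b·p₂ ≈ (0.392, -0.355, 0.849); φ = arcsin(p_z) ≈ 58.05°, λ = atan2(p_y, p_x) ≈ -42.14°.

≈ 58°N, 42°W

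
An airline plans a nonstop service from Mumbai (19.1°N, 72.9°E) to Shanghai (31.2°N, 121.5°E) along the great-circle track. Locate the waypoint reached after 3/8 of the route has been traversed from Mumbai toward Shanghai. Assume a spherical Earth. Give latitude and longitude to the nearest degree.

≈ (26°N, 90°E)

Write both endpoints as unit vectors p₁, p₂ with components (cos φ cos λ, cos φ sin λ, sin φ).
The central angle between the endpoints is δ = arccos(p₁·p₂) ≈ 0.790 rad (45.2°).
Interpolate at f = 3/8 with slerp weights a = sin((1−f)δ)/sin δ ≈ 0.667, b = sin(fδ)/sin δ ≈ 0.411.
p = a·p₁ + b·p₂ ≈ (0.002, 0.902, 0.431); φ = arcsin(p_z) ≈ 25.54°, λ = atan2(p_y, p_x) ≈ 89.89°.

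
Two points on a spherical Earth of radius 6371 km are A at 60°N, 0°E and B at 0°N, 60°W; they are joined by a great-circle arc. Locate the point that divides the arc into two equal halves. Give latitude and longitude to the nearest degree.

Convert each endpoint to a unit vector on the sphere (x = cos φ cos λ, y = cos φ sin λ, z = sin φ).
The central angle between the endpoints is δ = arccos(p₁·p₂) ≈ 1.318 rad (75.5°).
Interpolate at f = 1/2 with slerp weights a = sin((1−f)δ)/sin δ ≈ 0.632, b = sin(fδ)/sin δ ≈ 0.632.
p = a·p₁ + b·p₂ ≈ (0.632, -0.548, 0.548); φ = arcsin(p_z) ≈ 33.21°, λ = atan2(p_y, p_x) ≈ -40.89°.

≈ 33°N, 41°W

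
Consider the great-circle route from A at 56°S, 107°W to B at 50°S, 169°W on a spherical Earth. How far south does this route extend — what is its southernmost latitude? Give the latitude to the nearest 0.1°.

The great circle lies in the plane with unit normal n̂ = (p₁ × p₂)/|p₁ × p₂|.
Here n̂_z ≈ -0.534; the vertex latitude is φ_max = arccos|n̂_z| ≈ 57.8°.
Check via Clairaut: cos φ_max = |cos φ₁| · sin C = cos(56.0°)·sin(107.4°) ≈ 0.534, again giving ≈ 57.8°.

≈ 57.8°S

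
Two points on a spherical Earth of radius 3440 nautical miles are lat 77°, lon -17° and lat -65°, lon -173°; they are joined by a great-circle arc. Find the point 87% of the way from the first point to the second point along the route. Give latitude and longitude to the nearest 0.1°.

Write both endpoints as unit vectors p₁, p₂ with components (cos φ cos λ, cos φ sin λ, sin φ).
The central angle between the endpoints is δ = arccos(p₁·p₂) ≈ 2.896 rad (165.9°).
Interpolate at f = 0.87 with slerp weights a = sin((1−f)δ)/sin δ ≈ 1.510, b = sin(fδ)/sin δ ≈ 2.395.
p = a·p₁ + b·p₂ ≈ (-0.680, -0.223, -0.699); φ = arcsin(p_z) ≈ -44.34°, λ = atan2(p_y, p_x) ≈ -161.86°.

≈ lat -44.3°, lon -161.9°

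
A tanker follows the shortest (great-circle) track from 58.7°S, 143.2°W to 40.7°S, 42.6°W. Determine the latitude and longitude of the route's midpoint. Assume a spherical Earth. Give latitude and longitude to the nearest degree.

From cos δ = sin φ₁ sin φ₂ + cos φ₁ cos φ₂ cos Δλ, the central angle is δ ≈ 1.065 rad (61.0°).
Interpolate at f = 1/2 with slerp weights a = sin((1−f)δ)/sin δ ≈ 0.580, b = sin(fδ)/sin δ ≈ 0.580.
p = a·p₁ + b·p₂ ≈ (0.082, -0.478, -0.874); φ = arcsin(p_z) ≈ -60.96°, λ = atan2(p_y, p_x) ≈ -80.22°.

≈ 61°S, 80°W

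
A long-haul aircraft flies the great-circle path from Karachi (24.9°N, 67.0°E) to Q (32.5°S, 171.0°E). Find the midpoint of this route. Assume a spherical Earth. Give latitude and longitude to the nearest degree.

The haversine formula gives a central angle δ ≈ 1.995 rad (114.3°) between the endpoints.
Interpolate at f = 1/2 with slerp weights a = sin((1−f)δ)/sin δ ≈ 0.922, b = sin(fδ)/sin δ ≈ 0.922.
p = a·p₁ + b·p₂ ≈ (-0.441, 0.891, -0.107); φ = arcsin(p_z) ≈ -6.15°, λ = atan2(p_y, p_x) ≈ 116.34°.

≈ (6°S, 116°E)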